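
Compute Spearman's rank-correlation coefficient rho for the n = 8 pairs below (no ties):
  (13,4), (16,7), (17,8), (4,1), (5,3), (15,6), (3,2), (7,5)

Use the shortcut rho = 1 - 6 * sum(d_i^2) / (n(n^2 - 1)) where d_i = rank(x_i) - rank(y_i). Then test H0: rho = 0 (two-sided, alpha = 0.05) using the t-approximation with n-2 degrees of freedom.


Step 1: Rank x and y separately (midranks; no ties here).
rank(x): 13->5, 16->7, 17->8, 4->2, 5->3, 15->6, 3->1, 7->4
rank(y): 4->4, 7->7, 8->8, 1->1, 3->3, 6->6, 2->2, 5->5
Step 2: d_i = R_x(i) - R_y(i); compute d_i^2.
  (5-4)^2=1, (7-7)^2=0, (8-8)^2=0, (2-1)^2=1, (3-3)^2=0, (6-6)^2=0, (1-2)^2=1, (4-5)^2=1
sum(d^2) = 4.
Step 3: rho = 1 - 6*4 / (8*(8^2 - 1)) = 1 - 24/504 = 0.952381.
Step 4: Under H0, t = rho * sqrt((n-2)/(1-rho^2)) = 7.6509 ~ t(6).
Step 5: Two-sided p-value from the t-distribution with 6 df = 0.000260.
Step 6: alpha = 0.05. reject H0.

rho = 0.9524, p = 0.000260, reject H0 at alpha = 0.05.


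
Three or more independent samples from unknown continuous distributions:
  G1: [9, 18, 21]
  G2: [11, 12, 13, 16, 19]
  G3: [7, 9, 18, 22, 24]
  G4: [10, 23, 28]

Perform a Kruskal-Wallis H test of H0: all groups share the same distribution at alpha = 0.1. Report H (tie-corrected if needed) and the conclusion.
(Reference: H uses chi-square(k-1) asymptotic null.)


Step 1: Combine all N = 16 observations and assign midranks.
sorted (value, group, rank): (7,G3,1), (9,G1,2.5), (9,G3,2.5), (10,G4,4), (11,G2,5), (12,G2,6), (13,G2,7), (16,G2,8), (18,G1,9.5), (18,G3,9.5), (19,G2,11), (21,G1,12), (22,G3,13), (23,G4,14), (24,G3,15), (28,G4,16)
Step 2: Sum ranks within each group.
R_1 = 24 (n_1 = 3)
R_2 = 37 (n_2 = 5)
R_3 = 41 (n_3 = 5)
R_4 = 34 (n_4 = 3)
Step 3: H = 12/(N(N+1)) * sum(R_i^2/n_i) - 3(N+1)
     = 12/(16*17) * (24^2/3 + 37^2/5 + 41^2/5 + 34^2/3) - 3*17
     = 0.044118 * 1187.33 - 51
     = 1.382353.
Step 4: Ties present; correction factor C = 1 - 12/(16^3 - 16) = 0.997059. Corrected H = 1.382353 / 0.997059 = 1.386431.
Step 5: Under H0, H ~ chi^2(3); p-value = 0.708719.
Step 6: alpha = 0.1. fail to reject H0.

H = 1.3864, df = 3, p = 0.708719, fail to reject H0.


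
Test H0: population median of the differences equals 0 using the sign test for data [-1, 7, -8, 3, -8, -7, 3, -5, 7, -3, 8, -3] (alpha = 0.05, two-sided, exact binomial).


Step 1: Discard zero differences. Original n = 12; n_eff = number of nonzero differences = 12.
Nonzero differences (with sign): -1, +7, -8, +3, -8, -7, +3, -5, +7, -3, +8, -3
Step 2: Count signs: positive = 5, negative = 7.
Step 3: Under H0: P(positive) = 0.5, so the number of positives S ~ Bin(12, 0.5).
Step 4: Two-sided exact p-value = sum of Bin(12,0.5) probabilities at or below the observed probability = 0.774414.
Step 5: alpha = 0.05. fail to reject H0.

n_eff = 12, pos = 5, neg = 7, p = 0.774414, fail to reject H0.


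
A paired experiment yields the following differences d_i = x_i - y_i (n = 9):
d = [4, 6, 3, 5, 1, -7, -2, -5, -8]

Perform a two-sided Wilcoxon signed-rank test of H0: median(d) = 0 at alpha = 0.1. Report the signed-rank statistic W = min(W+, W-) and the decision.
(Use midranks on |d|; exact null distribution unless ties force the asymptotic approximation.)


Step 1: Drop any zero differences (none here) and take |d_i|.
|d| = [4, 6, 3, 5, 1, 7, 2, 5, 8]
Step 2: Midrank |d_i| (ties get averaged ranks).
ranks: |4|->4, |6|->7, |3|->3, |5|->5.5, |1|->1, |7|->8, |2|->2, |5|->5.5, |8|->9
Step 3: Attach original signs; sum ranks with positive sign and with negative sign.
W+ = 4 + 7 + 3 + 5.5 + 1 = 20.5
W- = 8 + 2 + 5.5 + 9 = 24.5
(Check: W+ + W- = 45 should equal n(n+1)/2 = 45.)
Step 4: Test statistic W = min(W+, W-) = 20.5.
Step 5: Ties in |d|, so use the tie-corrected normal approximation.
        E[W] = n(n+1)/4 = 9*10/4 = 22.5.
        Tie groups: |d|=5 (t=2); sum(t^3 - t) = 6.
        Var[W] = n(n+1)(2n+1)/24 - sum(t^3-t)/48 = 1710/24 - 6/48 = 71.125.
        z = (W - E[W]) / sqrt(Var[W]) = (20.5 - 22.5) / 8.4336 = -0.2371.
        Two-sided p = 2*Phi(z) = 0.812542.
Step 6: alpha = 0.1. fail to reject H0.

W+ = 20.5, W- = 24.5, W = min = 20.5, p = 0.812542, fail to reject H0.


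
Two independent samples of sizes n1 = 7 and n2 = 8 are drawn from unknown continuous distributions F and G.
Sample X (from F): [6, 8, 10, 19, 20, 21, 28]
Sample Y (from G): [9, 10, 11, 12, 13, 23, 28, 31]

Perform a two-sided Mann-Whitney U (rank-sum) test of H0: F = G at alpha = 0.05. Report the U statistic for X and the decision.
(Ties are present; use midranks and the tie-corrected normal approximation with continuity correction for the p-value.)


Step 1: Combine and sort all 15 observations; assign midranks.
sorted (value, group): (6,X), (8,X), (9,Y), (10,X), (10,Y), (11,Y), (12,Y), (13,Y), (19,X), (20,X), (21,X), (23,Y), (28,X), (28,Y), (31,Y)
ranks: 6->1, 8->2, 9->3, 10->4.5, 10->4.5, 11->6, 12->7, 13->8, 19->9, 20->10, 21->11, 23->12, 28->13.5, 28->13.5, 31->15
Step 2: Rank sum for X: R1 = 1 + 2 + 4.5 + 9 + 10 + 11 + 13.5 = 51.
Step 3: U_X = R1 - n1(n1+1)/2 = 51 - 7*8/2 = 51 - 28 = 23.
       U_Y = n1*n2 - U_X = 56 - 23 = 33.
Step 4: Ties are present, so use the tie-corrected normal approximation (with continuity correction) for the p-value.
Step 5: p-value = 0.601875; compare to alpha = 0.05. fail to reject H0.

U_X = 23, p = 0.601875, fail to reject H0 at alpha = 0.05.


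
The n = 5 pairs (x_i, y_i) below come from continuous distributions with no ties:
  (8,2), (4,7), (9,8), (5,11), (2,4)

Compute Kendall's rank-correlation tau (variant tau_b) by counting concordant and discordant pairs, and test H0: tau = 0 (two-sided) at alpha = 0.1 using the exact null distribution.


Step 1: Enumerate the 10 unordered pairs (i,j) with i<j and classify each by sign(x_j-x_i) * sign(y_j-y_i).
  (1,2):dx=-4,dy=+5->D; (1,3):dx=+1,dy=+6->C; (1,4):dx=-3,dy=+9->D; (1,5):dx=-6,dy=+2->D
  (2,3):dx=+5,dy=+1->C; (2,4):dx=+1,dy=+4->C; (2,5):dx=-2,dy=-3->C; (3,4):dx=-4,dy=+3->D
  (3,5):dx=-7,dy=-4->C; (4,5):dx=-3,dy=-7->C
Step 2: C = 6, D = 4, total pairs = 10.
Step 3: tau = (C - D)/(n(n-1)/2) = (6 - 4)/10 = 0.200000.
Step 4: Exact two-sided p-value (enumerate n! = 120 permutations of y under H0): p = 0.816667.
Step 5: alpha = 0.1. fail to reject H0.

tau_b = 0.2000 (C=6, D=4), p = 0.816667, fail to reject H0.


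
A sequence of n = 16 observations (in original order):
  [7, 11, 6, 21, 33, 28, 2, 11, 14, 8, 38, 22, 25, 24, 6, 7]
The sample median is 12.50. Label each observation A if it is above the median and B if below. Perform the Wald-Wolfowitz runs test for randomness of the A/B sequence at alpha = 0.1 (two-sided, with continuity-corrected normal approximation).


Step 1: Compute median = 12.50; label A = above, B = below.
Labels in order: BBBAAABBABAAAABB  (n_A = 8, n_B = 8)
Step 2: Count runs R = 7.
Step 3: Under H0 (random ordering), E[R] = 2*n_A*n_B/(n_A+n_B) + 1 = 2*8*8/16 + 1 = 9.0000.
        Var[R] = 2*n_A*n_B*(2*n_A*n_B - n_A - n_B) / ((n_A+n_B)^2 * (n_A+n_B-1)) = 14336/3840 = 3.7333.
        SD[R] = 1.9322.
Step 4: Continuity-corrected z = (R + 0.5 - E[R]) / SD[R] = (7 + 0.5 - 9.0000) / 1.9322 = -0.7763.
Step 5: Two-sided p-value via normal approximation = 2*(1 - Phi(|z|)) = 0.437558.
Step 6: alpha = 0.1. fail to reject H0.

R = 7, z = -0.7763, p = 0.437558, fail to reject H0.


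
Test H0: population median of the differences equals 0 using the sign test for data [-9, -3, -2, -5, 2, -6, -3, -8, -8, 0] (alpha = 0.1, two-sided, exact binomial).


Step 1: Discard zero differences. Original n = 10; n_eff = number of nonzero differences = 9.
Nonzero differences (with sign): -9, -3, -2, -5, +2, -6, -3, -8, -8
Step 2: Count signs: positive = 1, negative = 8.
Step 3: Under H0: P(positive) = 0.5, so the number of positives S ~ Bin(9, 0.5).
Step 4: Two-sided exact p-value = sum of Bin(9,0.5) probabilities at or below the observed probability = 0.039062.
Step 5: alpha = 0.1. reject H0.

n_eff = 9, pos = 1, neg = 8, p = 0.039062, reject H0.


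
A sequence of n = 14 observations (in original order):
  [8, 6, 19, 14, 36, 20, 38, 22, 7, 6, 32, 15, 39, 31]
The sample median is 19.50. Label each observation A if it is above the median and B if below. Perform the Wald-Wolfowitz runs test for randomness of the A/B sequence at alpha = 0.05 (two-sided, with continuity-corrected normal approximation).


Step 1: Compute median = 19.50; label A = above, B = below.
Labels in order: BBBBAAAABBABAA  (n_A = 7, n_B = 7)
Step 2: Count runs R = 6.
Step 3: Under H0 (random ordering), E[R] = 2*n_A*n_B/(n_A+n_B) + 1 = 2*7*7/14 + 1 = 8.0000.
        Var[R] = 2*n_A*n_B*(2*n_A*n_B - n_A - n_B) / ((n_A+n_B)^2 * (n_A+n_B-1)) = 8232/2548 = 3.2308.
        SD[R] = 1.7974.
Step 4: Continuity-corrected z = (R + 0.5 - E[R]) / SD[R] = (6 + 0.5 - 8.0000) / 1.7974 = -0.8345.
Step 5: Two-sided p-value via normal approximation = 2*(1 - Phi(|z|)) = 0.403986.
Step 6: alpha = 0.05. fail to reject H0.

R = 6, z = -0.8345, p = 0.403986, fail to reject H0.


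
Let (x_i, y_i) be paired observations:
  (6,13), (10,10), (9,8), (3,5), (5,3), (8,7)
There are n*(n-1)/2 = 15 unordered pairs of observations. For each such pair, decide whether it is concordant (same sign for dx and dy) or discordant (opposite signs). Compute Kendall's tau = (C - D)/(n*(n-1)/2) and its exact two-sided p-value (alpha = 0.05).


Step 1: Enumerate the 15 unordered pairs (i,j) with i<j and classify each by sign(x_j-x_i) * sign(y_j-y_i).
  (1,2):dx=+4,dy=-3->D; (1,3):dx=+3,dy=-5->D; (1,4):dx=-3,dy=-8->C; (1,5):dx=-1,dy=-10->C
  (1,6):dx=+2,dy=-6->D; (2,3):dx=-1,dy=-2->C; (2,4):dx=-7,dy=-5->C; (2,5):dx=-5,dy=-7->C
  (2,6):dx=-2,dy=-3->C; (3,4):dx=-6,dy=-3->C; (3,5):dx=-4,dy=-5->C; (3,6):dx=-1,dy=-1->C
  (4,5):dx=+2,dy=-2->D; (4,6):dx=+5,dy=+2->C; (5,6):dx=+3,dy=+4->C
Step 2: C = 11, D = 4, total pairs = 15.
Step 3: tau = (C - D)/(n(n-1)/2) = (11 - 4)/15 = 0.466667.
Step 4: Exact two-sided p-value (enumerate n! = 720 permutations of y under H0): p = 0.272222.
Step 5: alpha = 0.05. fail to reject H0.

tau_b = 0.4667 (C=11, D=4), p = 0.272222, fail to reject H0.


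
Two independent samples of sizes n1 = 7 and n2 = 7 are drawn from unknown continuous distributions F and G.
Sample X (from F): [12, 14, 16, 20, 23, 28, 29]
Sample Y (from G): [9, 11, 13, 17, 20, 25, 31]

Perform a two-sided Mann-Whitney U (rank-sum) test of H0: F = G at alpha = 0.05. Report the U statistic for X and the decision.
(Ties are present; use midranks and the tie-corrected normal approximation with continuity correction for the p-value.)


Step 1: Combine and sort all 14 observations; assign midranks.
sorted (value, group): (9,Y), (11,Y), (12,X), (13,Y), (14,X), (16,X), (17,Y), (20,X), (20,Y), (23,X), (25,Y), (28,X), (29,X), (31,Y)
ranks: 9->1, 11->2, 12->3, 13->4, 14->5, 16->6, 17->7, 20->8.5, 20->8.5, 23->10, 25->11, 28->12, 29->13, 31->14
Step 2: Rank sum for X: R1 = 3 + 5 + 6 + 8.5 + 10 + 12 + 13 = 57.5.
Step 3: U_X = R1 - n1(n1+1)/2 = 57.5 - 7*8/2 = 57.5 - 28 = 29.5.
       U_Y = n1*n2 - U_X = 49 - 29.5 = 19.5.
Step 4: Ties are present, so use the tie-corrected normal approximation (with continuity correction) for the p-value.
Step 5: p-value = 0.564871; compare to alpha = 0.05. fail to reject H0.

U_X = 29.5, p = 0.564871, fail to reject H0 at alpha = 0.05.


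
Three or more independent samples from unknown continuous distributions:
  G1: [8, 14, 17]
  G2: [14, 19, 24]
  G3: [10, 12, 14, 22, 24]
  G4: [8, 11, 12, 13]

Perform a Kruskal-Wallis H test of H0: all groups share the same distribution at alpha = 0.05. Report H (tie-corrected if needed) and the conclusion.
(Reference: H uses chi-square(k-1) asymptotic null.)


Step 1: Combine all N = 15 observations and assign midranks.
sorted (value, group, rank): (8,G1,1.5), (8,G4,1.5), (10,G3,3), (11,G4,4), (12,G3,5.5), (12,G4,5.5), (13,G4,7), (14,G1,9), (14,G2,9), (14,G3,9), (17,G1,11), (19,G2,12), (22,G3,13), (24,G2,14.5), (24,G3,14.5)
Step 2: Sum ranks within each group.
R_1 = 21.5 (n_1 = 3)
R_2 = 35.5 (n_2 = 3)
R_3 = 45 (n_3 = 5)
R_4 = 18 (n_4 = 4)
Step 3: H = 12/(N(N+1)) * sum(R_i^2/n_i) - 3(N+1)
     = 12/(15*16) * (21.5^2/3 + 35.5^2/3 + 45^2/5 + 18^2/4) - 3*16
     = 0.050000 * 1060.17 - 48
     = 5.008333.
Step 4: Ties present; correction factor C = 1 - 42/(15^3 - 15) = 0.987500. Corrected H = 5.008333 / 0.987500 = 5.071730.
Step 5: Under H0, H ~ chi^2(3); p-value = 0.166619.
Step 6: alpha = 0.05. fail to reject H0.

H = 5.0717, df = 3, p = 0.166619, fail to reject H0.


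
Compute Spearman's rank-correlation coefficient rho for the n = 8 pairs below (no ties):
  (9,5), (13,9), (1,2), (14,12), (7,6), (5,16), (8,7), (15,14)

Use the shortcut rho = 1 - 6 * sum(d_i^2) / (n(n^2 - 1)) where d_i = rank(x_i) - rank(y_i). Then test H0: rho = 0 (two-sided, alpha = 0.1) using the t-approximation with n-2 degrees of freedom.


Step 1: Rank x and y separately (midranks; no ties here).
rank(x): 9->5, 13->6, 1->1, 14->7, 7->3, 5->2, 8->4, 15->8
rank(y): 5->2, 9->5, 2->1, 12->6, 6->3, 16->8, 7->4, 14->7
Step 2: d_i = R_x(i) - R_y(i); compute d_i^2.
  (5-2)^2=9, (6-5)^2=1, (1-1)^2=0, (7-6)^2=1, (3-3)^2=0, (2-8)^2=36, (4-4)^2=0, (8-7)^2=1
sum(d^2) = 48.
Step 3: rho = 1 - 6*48 / (8*(8^2 - 1)) = 1 - 288/504 = 0.428571.
Step 4: Under H0, t = rho * sqrt((n-2)/(1-rho^2)) = 1.1619 ~ t(6).
Step 5: Two-sided p-value from the t-distribution with 6 df = 0.289403.
Step 6: alpha = 0.1. fail to reject H0.

rho = 0.4286, p = 0.289403, fail to reject H0 at alpha = 0.1.


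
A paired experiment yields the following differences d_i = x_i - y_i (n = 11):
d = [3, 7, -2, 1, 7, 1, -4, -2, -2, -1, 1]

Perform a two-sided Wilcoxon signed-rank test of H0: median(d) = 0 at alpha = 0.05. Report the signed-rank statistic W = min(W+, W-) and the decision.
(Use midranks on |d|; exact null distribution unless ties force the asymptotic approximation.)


Step 1: Drop any zero differences (none here) and take |d_i|.
|d| = [3, 7, 2, 1, 7, 1, 4, 2, 2, 1, 1]
Step 2: Midrank |d_i| (ties get averaged ranks).
ranks: |3|->8, |7|->10.5, |2|->6, |1|->2.5, |7|->10.5, |1|->2.5, |4|->9, |2|->6, |2|->6, |1|->2.5, |1|->2.5
Step 3: Attach original signs; sum ranks with positive sign and with negative sign.
W+ = 8 + 10.5 + 2.5 + 10.5 + 2.5 + 2.5 = 36.5
W- = 6 + 9 + 6 + 6 + 2.5 = 29.5
(Check: W+ + W- = 66 should equal n(n+1)/2 = 66.)
Step 4: Test statistic W = min(W+, W-) = 29.5.
Step 5: Ties in |d|, so use the tie-corrected normal approximation.
        E[W] = n(n+1)/4 = 11*12/4 = 33.
        Tie groups: |d|=1 (t=4), |d|=2 (t=3), |d|=7 (t=2); sum(t^3 - t) = 90.
        Var[W] = n(n+1)(2n+1)/24 - sum(t^3-t)/48 = 3036/24 - 90/48 = 124.625.
        z = (W - E[W]) / sqrt(Var[W]) = (29.5 - 33) / 11.1636 = -0.3135.
        Two-sided p = 2*Phi(z) = 0.753886.
Step 6: alpha = 0.05. fail to reject H0.

W+ = 36.5, W- = 29.5, W = min = 29.5, p = 0.753886, fail to reject H0.


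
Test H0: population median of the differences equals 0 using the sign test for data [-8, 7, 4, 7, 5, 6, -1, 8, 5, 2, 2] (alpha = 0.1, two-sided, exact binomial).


Step 1: Discard zero differences. Original n = 11; n_eff = number of nonzero differences = 11.
Nonzero differences (with sign): -8, +7, +4, +7, +5, +6, -1, +8, +5, +2, +2
Step 2: Count signs: positive = 9, negative = 2.
Step 3: Under H0: P(positive) = 0.5, so the number of positives S ~ Bin(11, 0.5).
Step 4: Two-sided exact p-value = sum of Bin(11,0.5) probabilities at or below the observed probability = 0.065430.
Step 5: alpha = 0.1. reject H0.

n_eff = 11, pos = 9, neg = 2, p = 0.065430, reject H0.


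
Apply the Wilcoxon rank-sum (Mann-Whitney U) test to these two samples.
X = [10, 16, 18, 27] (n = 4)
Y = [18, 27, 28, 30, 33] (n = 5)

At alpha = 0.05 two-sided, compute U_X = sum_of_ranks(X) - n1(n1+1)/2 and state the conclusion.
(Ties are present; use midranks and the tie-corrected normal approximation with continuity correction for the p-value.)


Step 1: Combine and sort all 9 observations; assign midranks.
sorted (value, group): (10,X), (16,X), (18,X), (18,Y), (27,X), (27,Y), (28,Y), (30,Y), (33,Y)
ranks: 10->1, 16->2, 18->3.5, 18->3.5, 27->5.5, 27->5.5, 28->7, 30->8, 33->9
Step 2: Rank sum for X: R1 = 1 + 2 + 3.5 + 5.5 = 12.
Step 3: U_X = R1 - n1(n1+1)/2 = 12 - 4*5/2 = 12 - 10 = 2.
       U_Y = n1*n2 - U_X = 20 - 2 = 18.
Step 4: Ties are present, so use the tie-corrected normal approximation (with continuity correction) for the p-value.
Step 5: p-value = 0.063937; compare to alpha = 0.05. fail to reject H0.

U_X = 2, p = 0.063937, fail to reject H0 at alpha = 0.05.


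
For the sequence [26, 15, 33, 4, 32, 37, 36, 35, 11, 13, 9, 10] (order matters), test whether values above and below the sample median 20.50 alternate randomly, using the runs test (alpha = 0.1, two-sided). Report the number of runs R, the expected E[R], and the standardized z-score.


Step 1: Compute median = 20.50; label A = above, B = below.
Labels in order: ABABAAAABBBB  (n_A = 6, n_B = 6)
Step 2: Count runs R = 6.
Step 3: Under H0 (random ordering), E[R] = 2*n_A*n_B/(n_A+n_B) + 1 = 2*6*6/12 + 1 = 7.0000.
        Var[R] = 2*n_A*n_B*(2*n_A*n_B - n_A - n_B) / ((n_A+n_B)^2 * (n_A+n_B-1)) = 4320/1584 = 2.7273.
        SD[R] = 1.6514.
Step 4: Continuity-corrected z = (R + 0.5 - E[R]) / SD[R] = (6 + 0.5 - 7.0000) / 1.6514 = -0.3028.
Step 5: Two-sided p-value via normal approximation = 2*(1 - Phi(|z|)) = 0.762069.
Step 6: alpha = 0.1. fail to reject H0.

R = 6, z = -0.3028, p = 0.762069, fail to reject H0.


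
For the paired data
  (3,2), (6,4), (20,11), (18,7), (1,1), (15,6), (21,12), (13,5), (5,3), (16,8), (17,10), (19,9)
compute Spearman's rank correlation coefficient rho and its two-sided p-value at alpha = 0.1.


Step 1: Rank x and y separately (midranks; no ties here).
rank(x): 3->2, 6->4, 20->11, 18->9, 1->1, 15->6, 21->12, 13->5, 5->3, 16->7, 17->8, 19->10
rank(y): 2->2, 4->4, 11->11, 7->7, 1->1, 6->6, 12->12, 5->5, 3->3, 8->8, 10->10, 9->9
Step 2: d_i = R_x(i) - R_y(i); compute d_i^2.
  (2-2)^2=0, (4-4)^2=0, (11-11)^2=0, (9-7)^2=4, (1-1)^2=0, (6-6)^2=0, (12-12)^2=0, (5-5)^2=0, (3-3)^2=0, (7-8)^2=1, (8-10)^2=4, (10-9)^2=1
sum(d^2) = 10.
Step 3: rho = 1 - 6*10 / (12*(12^2 - 1)) = 1 - 60/1716 = 0.965035.
Step 4: Under H0, t = rho * sqrt((n-2)/(1-rho^2)) = 11.6424 ~ t(10).
Step 5: Two-sided p-value from the t-distribution with 10 df = 0.000000.
Step 6: alpha = 0.1. reject H0.

rho = 0.9650, p = 0.000000, reject H0 at alpha = 0.1.


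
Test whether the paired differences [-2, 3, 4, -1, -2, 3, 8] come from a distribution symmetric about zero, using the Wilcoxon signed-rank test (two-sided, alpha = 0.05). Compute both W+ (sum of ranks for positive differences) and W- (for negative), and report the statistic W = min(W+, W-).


Step 1: Drop any zero differences (none here) and take |d_i|.
|d| = [2, 3, 4, 1, 2, 3, 8]
Step 2: Midrank |d_i| (ties get averaged ranks).
ranks: |2|->2.5, |3|->4.5, |4|->6, |1|->1, |2|->2.5, |3|->4.5, |8|->7
Step 3: Attach original signs; sum ranks with positive sign and with negative sign.
W+ = 4.5 + 6 + 4.5 + 7 = 22
W- = 2.5 + 1 + 2.5 = 6
(Check: W+ + W- = 28 should equal n(n+1)/2 = 28.)
Step 4: Test statistic W = min(W+, W-) = 6.
Step 5: Ties in |d|, so use the tie-corrected normal approximation.
        E[W] = n(n+1)/4 = 7*8/4 = 14.
        Tie groups: |d|=2 (t=2), |d|=3 (t=2); sum(t^3 - t) = 12.
        Var[W] = n(n+1)(2n+1)/24 - sum(t^3-t)/48 = 840/24 - 12/48 = 34.75.
        z = (W - E[W]) / sqrt(Var[W]) = (6 - 14) / 5.8949 = -1.3571.
        Two-sided p = 2*Phi(z) = 0.174749.
Step 6: alpha = 0.05. fail to reject H0.

W+ = 22, W- = 6, W = min = 6, p = 0.174749, fail to reject H0.


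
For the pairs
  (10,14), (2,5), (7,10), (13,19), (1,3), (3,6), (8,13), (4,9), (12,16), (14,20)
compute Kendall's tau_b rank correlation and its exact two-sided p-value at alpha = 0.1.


Step 1: Enumerate the 45 unordered pairs (i,j) with i<j and classify each by sign(x_j-x_i) * sign(y_j-y_i).
  (1,2):dx=-8,dy=-9->C; (1,3):dx=-3,dy=-4->C; (1,4):dx=+3,dy=+5->C; (1,5):dx=-9,dy=-11->C
  (1,6):dx=-7,dy=-8->C; (1,7):dx=-2,dy=-1->C; (1,8):dx=-6,dy=-5->C; (1,9):dx=+2,dy=+2->C
  (1,10):dx=+4,dy=+6->C; (2,3):dx=+5,dy=+5->C; (2,4):dx=+11,dy=+14->C; (2,5):dx=-1,dy=-2->C
  (2,6):dx=+1,dy=+1->C; (2,7):dx=+6,dy=+8->C; (2,8):dx=+2,dy=+4->C; (2,9):dx=+10,dy=+11->C
  (2,10):dx=+12,dy=+15->C; (3,4):dx=+6,dy=+9->C; (3,5):dx=-6,dy=-7->C; (3,6):dx=-4,dy=-4->C
  (3,7):dx=+1,dy=+3->C; (3,8):dx=-3,dy=-1->C; (3,9):dx=+5,dy=+6->C; (3,10):dx=+7,dy=+10->C
  (4,5):dx=-12,dy=-16->C; (4,6):dx=-10,dy=-13->C; (4,7):dx=-5,dy=-6->C; (4,8):dx=-9,dy=-10->C
  (4,9):dx=-1,dy=-3->C; (4,10):dx=+1,dy=+1->C; (5,6):dx=+2,dy=+3->C; (5,7):dx=+7,dy=+10->C
  (5,8):dx=+3,dy=+6->C; (5,9):dx=+11,dy=+13->C; (5,10):dx=+13,dy=+17->C; (6,7):dx=+5,dy=+7->C
  (6,8):dx=+1,dy=+3->C; (6,9):dx=+9,dy=+10->C; (6,10):dx=+11,dy=+14->C; (7,8):dx=-4,dy=-4->C
  (7,9):dx=+4,dy=+3->C; (7,10):dx=+6,dy=+7->C; (8,9):dx=+8,dy=+7->C; (8,10):dx=+10,dy=+11->C
  (9,10):dx=+2,dy=+4->C
Step 2: C = 45, D = 0, total pairs = 45.
Step 3: tau = (C - D)/(n(n-1)/2) = (45 - 0)/45 = 1.000000.
Step 4: Exact two-sided p-value (enumerate n! = 3628800 permutations of y under H0): p = 0.000001.
Step 5: alpha = 0.1. reject H0.

tau_b = 1.0000 (C=45, D=0), p = 0.000001, reject H0.


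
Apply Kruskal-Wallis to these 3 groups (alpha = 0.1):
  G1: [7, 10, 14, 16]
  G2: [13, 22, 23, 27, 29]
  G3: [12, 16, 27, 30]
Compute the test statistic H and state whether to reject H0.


Step 1: Combine all N = 13 observations and assign midranks.
sorted (value, group, rank): (7,G1,1), (10,G1,2), (12,G3,3), (13,G2,4), (14,G1,5), (16,G1,6.5), (16,G3,6.5), (22,G2,8), (23,G2,9), (27,G2,10.5), (27,G3,10.5), (29,G2,12), (30,G3,13)
Step 2: Sum ranks within each group.
R_1 = 14.5 (n_1 = 4)
R_2 = 43.5 (n_2 = 5)
R_3 = 33 (n_3 = 4)
Step 3: H = 12/(N(N+1)) * sum(R_i^2/n_i) - 3(N+1)
     = 12/(13*14) * (14.5^2/4 + 43.5^2/5 + 33^2/4) - 3*14
     = 0.065934 * 703.263 - 42
     = 4.368956.
Step 4: Ties present; correction factor C = 1 - 12/(13^3 - 13) = 0.994505. Corrected H = 4.368956 / 0.994505 = 4.393094.
Step 5: Under H0, H ~ chi^2(2); p-value = 0.111186.
Step 6: alpha = 0.1. fail to reject H0.

H = 4.3931, df = 2, p = 0.111186, fail to reject H0.


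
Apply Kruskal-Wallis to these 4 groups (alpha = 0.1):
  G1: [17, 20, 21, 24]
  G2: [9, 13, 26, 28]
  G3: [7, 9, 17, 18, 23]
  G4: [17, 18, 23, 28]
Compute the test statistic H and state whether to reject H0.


Step 1: Combine all N = 17 observations and assign midranks.
sorted (value, group, rank): (7,G3,1), (9,G2,2.5), (9,G3,2.5), (13,G2,4), (17,G1,6), (17,G3,6), (17,G4,6), (18,G3,8.5), (18,G4,8.5), (20,G1,10), (21,G1,11), (23,G3,12.5), (23,G4,12.5), (24,G1,14), (26,G2,15), (28,G2,16.5), (28,G4,16.5)
Step 2: Sum ranks within each group.
R_1 = 41 (n_1 = 4)
R_2 = 38 (n_2 = 4)
R_3 = 30.5 (n_3 = 5)
R_4 = 43.5 (n_4 = 4)
Step 3: H = 12/(N(N+1)) * sum(R_i^2/n_i) - 3(N+1)
     = 12/(17*18) * (41^2/4 + 38^2/4 + 30.5^2/5 + 43.5^2/4) - 3*18
     = 0.039216 * 1440.36 - 54
     = 2.484804.
Step 4: Ties present; correction factor C = 1 - 48/(17^3 - 17) = 0.990196. Corrected H = 2.484804 / 0.990196 = 2.509406.
Step 5: Under H0, H ~ chi^2(3); p-value = 0.473594.
Step 6: alpha = 0.1. fail to reject H0.

H = 2.5094, df = 3, p = 0.473594, fail to reject H0.


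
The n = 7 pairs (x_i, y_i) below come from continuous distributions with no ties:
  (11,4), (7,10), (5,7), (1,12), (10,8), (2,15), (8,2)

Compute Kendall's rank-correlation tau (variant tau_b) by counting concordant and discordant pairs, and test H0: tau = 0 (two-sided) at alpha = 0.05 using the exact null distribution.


Step 1: Enumerate the 21 unordered pairs (i,j) with i<j and classify each by sign(x_j-x_i) * sign(y_j-y_i).
  (1,2):dx=-4,dy=+6->D; (1,3):dx=-6,dy=+3->D; (1,4):dx=-10,dy=+8->D; (1,5):dx=-1,dy=+4->D
  (1,6):dx=-9,dy=+11->D; (1,7):dx=-3,dy=-2->C; (2,3):dx=-2,dy=-3->C; (2,4):dx=-6,dy=+2->D
  (2,5):dx=+3,dy=-2->D; (2,6):dx=-5,dy=+5->D; (2,7):dx=+1,dy=-8->D; (3,4):dx=-4,dy=+5->D
  (3,5):dx=+5,dy=+1->C; (3,6):dx=-3,dy=+8->D; (3,7):dx=+3,dy=-5->D; (4,5):dx=+9,dy=-4->D
  (4,6):dx=+1,dy=+3->C; (4,7):dx=+7,dy=-10->D; (5,6):dx=-8,dy=+7->D; (5,7):dx=-2,dy=-6->C
  (6,7):dx=+6,dy=-13->D
Step 2: C = 5, D = 16, total pairs = 21.
Step 3: tau = (C - D)/(n(n-1)/2) = (5 - 16)/21 = -0.523810.
Step 4: Exact two-sided p-value (enumerate n! = 5040 permutations of y under H0): p = 0.136111.
Step 5: alpha = 0.05. fail to reject H0.

tau_b = -0.5238 (C=5, D=16), p = 0.136111, fail to reject H0.


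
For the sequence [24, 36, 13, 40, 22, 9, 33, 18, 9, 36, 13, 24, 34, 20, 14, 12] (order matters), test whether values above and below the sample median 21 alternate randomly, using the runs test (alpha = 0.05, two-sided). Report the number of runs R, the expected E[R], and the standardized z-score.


Step 1: Compute median = 21; label A = above, B = below.
Labels in order: AABAABABBABAABBB  (n_A = 8, n_B = 8)
Step 2: Count runs R = 10.
Step 3: Under H0 (random ordering), E[R] = 2*n_A*n_B/(n_A+n_B) + 1 = 2*8*8/16 + 1 = 9.0000.
        Var[R] = 2*n_A*n_B*(2*n_A*n_B - n_A - n_B) / ((n_A+n_B)^2 * (n_A+n_B-1)) = 14336/3840 = 3.7333.
        SD[R] = 1.9322.
Step 4: Continuity-corrected z = (R - 0.5 - E[R]) / SD[R] = (10 - 0.5 - 9.0000) / 1.9322 = 0.2588.
Step 5: Two-sided p-value via normal approximation = 2*(1 - Phi(|z|)) = 0.795809.
Step 6: alpha = 0.05. fail to reject H0.

R = 10, z = 0.2588, p = 0.795809, fail to reject H0.


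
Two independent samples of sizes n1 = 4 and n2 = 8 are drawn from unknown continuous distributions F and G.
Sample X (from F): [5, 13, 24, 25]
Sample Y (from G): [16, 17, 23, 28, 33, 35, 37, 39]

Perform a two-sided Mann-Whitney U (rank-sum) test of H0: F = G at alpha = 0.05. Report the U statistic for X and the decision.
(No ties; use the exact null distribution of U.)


Step 1: Combine and sort all 12 observations; assign midranks.
sorted (value, group): (5,X), (13,X), (16,Y), (17,Y), (23,Y), (24,X), (25,X), (28,Y), (33,Y), (35,Y), (37,Y), (39,Y)
ranks: 5->1, 13->2, 16->3, 17->4, 23->5, 24->6, 25->7, 28->8, 33->9, 35->10, 37->11, 39->12
Step 2: Rank sum for X: R1 = 1 + 2 + 6 + 7 = 16.
Step 3: U_X = R1 - n1(n1+1)/2 = 16 - 4*5/2 = 16 - 10 = 6.
       U_Y = n1*n2 - U_X = 32 - 6 = 26.
Step 4: No ties, so the exact null distribution of U (based on enumerating the C(12,4) = 495 equally likely rank assignments) gives the two-sided p-value.
Step 5: p-value = 0.109091; compare to alpha = 0.05. fail to reject H0.

U_X = 6, p = 0.109091, fail to reject H0 at alpha = 0.05.


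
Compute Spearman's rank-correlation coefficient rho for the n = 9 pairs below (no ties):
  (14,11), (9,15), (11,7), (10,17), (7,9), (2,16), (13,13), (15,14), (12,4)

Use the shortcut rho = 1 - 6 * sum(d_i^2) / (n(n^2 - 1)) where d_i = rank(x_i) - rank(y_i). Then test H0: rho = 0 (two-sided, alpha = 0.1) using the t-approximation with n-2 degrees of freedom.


Step 1: Rank x and y separately (midranks; no ties here).
rank(x): 14->8, 9->3, 11->5, 10->4, 7->2, 2->1, 13->7, 15->9, 12->6
rank(y): 11->4, 15->7, 7->2, 17->9, 9->3, 16->8, 13->5, 14->6, 4->1
Step 2: d_i = R_x(i) - R_y(i); compute d_i^2.
  (8-4)^2=16, (3-7)^2=16, (5-2)^2=9, (4-9)^2=25, (2-3)^2=1, (1-8)^2=49, (7-5)^2=4, (9-6)^2=9, (6-1)^2=25
sum(d^2) = 154.
Step 3: rho = 1 - 6*154 / (9*(9^2 - 1)) = 1 - 924/720 = -0.283333.
Step 4: Under H0, t = rho * sqrt((n-2)/(1-rho^2)) = -0.7817 ~ t(7).
Step 5: Two-sided p-value from the t-distribution with 7 df = 0.460030.
Step 6: alpha = 0.1. fail to reject H0.

rho = -0.2833, p = 0.460030, fail to reject H0 at alpha = 0.1.


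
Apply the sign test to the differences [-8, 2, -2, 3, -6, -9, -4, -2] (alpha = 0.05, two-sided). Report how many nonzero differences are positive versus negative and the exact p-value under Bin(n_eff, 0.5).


Step 1: Discard zero differences. Original n = 8; n_eff = number of nonzero differences = 8.
Nonzero differences (with sign): -8, +2, -2, +3, -6, -9, -4, -2
Step 2: Count signs: positive = 2, negative = 6.
Step 3: Under H0: P(positive) = 0.5, so the number of positives S ~ Bin(8, 0.5).
Step 4: Two-sided exact p-value = sum of Bin(8,0.5) probabilities at or below the observed probability = 0.289062.
Step 5: alpha = 0.05. fail to reject H0.

n_eff = 8, pos = 2, neg = 6, p = 0.289062, fail to reject H0.


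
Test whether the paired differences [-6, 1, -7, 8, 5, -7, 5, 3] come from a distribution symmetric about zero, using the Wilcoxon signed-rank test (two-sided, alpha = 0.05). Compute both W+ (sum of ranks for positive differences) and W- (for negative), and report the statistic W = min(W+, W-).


Step 1: Drop any zero differences (none here) and take |d_i|.
|d| = [6, 1, 7, 8, 5, 7, 5, 3]
Step 2: Midrank |d_i| (ties get averaged ranks).
ranks: |6|->5, |1|->1, |7|->6.5, |8|->8, |5|->3.5, |7|->6.5, |5|->3.5, |3|->2
Step 3: Attach original signs; sum ranks with positive sign and with negative sign.
W+ = 1 + 8 + 3.5 + 3.5 + 2 = 18
W- = 5 + 6.5 + 6.5 = 18
(Check: W+ + W- = 36 should equal n(n+1)/2 = 36.)
Step 4: Test statistic W = min(W+, W-) = 18.
Step 5: Ties in |d|, so use the tie-corrected normal approximation.
        E[W] = n(n+1)/4 = 8*9/4 = 18.
        Tie groups: |d|=5 (t=2), |d|=7 (t=2); sum(t^3 - t) = 12.
        Var[W] = n(n+1)(2n+1)/24 - sum(t^3-t)/48 = 1224/24 - 12/48 = 50.75.
        z = (W - E[W]) / sqrt(Var[W]) = (18 - 18) / 7.1239 = 0.0000.
        Two-sided p = 2*Phi(z) = 1.000000.
Step 6: alpha = 0.05. fail to reject H0.

W+ = 18, W- = 18, W = min = 18, p = 1.000000, fail to reject H0.


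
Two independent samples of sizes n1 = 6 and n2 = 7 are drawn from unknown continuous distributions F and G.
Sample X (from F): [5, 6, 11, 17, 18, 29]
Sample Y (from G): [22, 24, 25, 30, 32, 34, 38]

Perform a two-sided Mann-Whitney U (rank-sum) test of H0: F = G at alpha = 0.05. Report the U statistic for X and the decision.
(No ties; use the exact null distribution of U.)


Step 1: Combine and sort all 13 observations; assign midranks.
sorted (value, group): (5,X), (6,X), (11,X), (17,X), (18,X), (22,Y), (24,Y), (25,Y), (29,X), (30,Y), (32,Y), (34,Y), (38,Y)
ranks: 5->1, 6->2, 11->3, 17->4, 18->5, 22->6, 24->7, 25->8, 29->9, 30->10, 32->11, 34->12, 38->13
Step 2: Rank sum for X: R1 = 1 + 2 + 3 + 4 + 5 + 9 = 24.
Step 3: U_X = R1 - n1(n1+1)/2 = 24 - 6*7/2 = 24 - 21 = 3.
       U_Y = n1*n2 - U_X = 42 - 3 = 39.
Step 4: No ties, so the exact null distribution of U (based on enumerating the C(13,6) = 1716 equally likely rank assignments) gives the two-sided p-value.
Step 5: p-value = 0.008159; compare to alpha = 0.05. reject H0.

U_X = 3, p = 0.008159, reject H0 at alpha = 0.05.


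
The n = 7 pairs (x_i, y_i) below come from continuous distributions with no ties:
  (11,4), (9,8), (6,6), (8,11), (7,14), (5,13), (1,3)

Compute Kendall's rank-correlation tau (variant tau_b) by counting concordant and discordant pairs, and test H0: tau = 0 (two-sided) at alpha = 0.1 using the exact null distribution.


Step 1: Enumerate the 21 unordered pairs (i,j) with i<j and classify each by sign(x_j-x_i) * sign(y_j-y_i).
  (1,2):dx=-2,dy=+4->D; (1,3):dx=-5,dy=+2->D; (1,4):dx=-3,dy=+7->D; (1,5):dx=-4,dy=+10->D
  (1,6):dx=-6,dy=+9->D; (1,7):dx=-10,dy=-1->C; (2,3):dx=-3,dy=-2->C; (2,4):dx=-1,dy=+3->D
  (2,5):dx=-2,dy=+6->D; (2,6):dx=-4,dy=+5->D; (2,7):dx=-8,dy=-5->C; (3,4):dx=+2,dy=+5->C
  (3,5):dx=+1,dy=+8->C; (3,6):dx=-1,dy=+7->D; (3,7):dx=-5,dy=-3->C; (4,5):dx=-1,dy=+3->D
  (4,6):dx=-3,dy=+2->D; (4,7):dx=-7,dy=-8->C; (5,6):dx=-2,dy=-1->C; (5,7):dx=-6,dy=-11->C
  (6,7):dx=-4,dy=-10->C
Step 2: C = 10, D = 11, total pairs = 21.
Step 3: tau = (C - D)/(n(n-1)/2) = (10 - 11)/21 = -0.047619.
Step 4: Exact two-sided p-value (enumerate n! = 5040 permutations of y under H0): p = 1.000000.
Step 5: alpha = 0.1. fail to reject H0.

tau_b = -0.0476 (C=10, D=11), p = 1.000000, fail to reject H0.


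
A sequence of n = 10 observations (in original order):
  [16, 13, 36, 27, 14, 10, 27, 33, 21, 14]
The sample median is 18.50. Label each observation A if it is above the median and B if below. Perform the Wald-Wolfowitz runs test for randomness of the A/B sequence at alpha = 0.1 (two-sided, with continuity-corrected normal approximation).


Step 1: Compute median = 18.50; label A = above, B = below.
Labels in order: BBAABBAAAB  (n_A = 5, n_B = 5)
Step 2: Count runs R = 5.
Step 3: Under H0 (random ordering), E[R] = 2*n_A*n_B/(n_A+n_B) + 1 = 2*5*5/10 + 1 = 6.0000.
        Var[R] = 2*n_A*n_B*(2*n_A*n_B - n_A - n_B) / ((n_A+n_B)^2 * (n_A+n_B-1)) = 2000/900 = 2.2222.
        SD[R] = 1.4907.
Step 4: Continuity-corrected z = (R + 0.5 - E[R]) / SD[R] = (5 + 0.5 - 6.0000) / 1.4907 = -0.3354.
Step 5: Two-sided p-value via normal approximation = 2*(1 - Phi(|z|)) = 0.737316.
Step 6: alpha = 0.1. fail to reject H0.

R = 5, z = -0.3354, p = 0.737316, fail to reject H0.


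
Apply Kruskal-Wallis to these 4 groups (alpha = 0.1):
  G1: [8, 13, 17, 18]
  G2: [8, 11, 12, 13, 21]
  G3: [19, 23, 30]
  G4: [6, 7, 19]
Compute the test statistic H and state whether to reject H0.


Step 1: Combine all N = 15 observations and assign midranks.
sorted (value, group, rank): (6,G4,1), (7,G4,2), (8,G1,3.5), (8,G2,3.5), (11,G2,5), (12,G2,6), (13,G1,7.5), (13,G2,7.5), (17,G1,9), (18,G1,10), (19,G3,11.5), (19,G4,11.5), (21,G2,13), (23,G3,14), (30,G3,15)
Step 2: Sum ranks within each group.
R_1 = 30 (n_1 = 4)
R_2 = 35 (n_2 = 5)
R_3 = 40.5 (n_3 = 3)
R_4 = 14.5 (n_4 = 3)
Step 3: H = 12/(N(N+1)) * sum(R_i^2/n_i) - 3(N+1)
     = 12/(15*16) * (30^2/4 + 35^2/5 + 40.5^2/3 + 14.5^2/3) - 3*16
     = 0.050000 * 1086.83 - 48
     = 6.341667.
Step 4: Ties present; correction factor C = 1 - 18/(15^3 - 15) = 0.994643. Corrected H = 6.341667 / 0.994643 = 6.375823.
Step 5: Under H0, H ~ chi^2(3); p-value = 0.094691.
Step 6: alpha = 0.1. reject H0.

H = 6.3758, df = 3, p = 0.094691, reject H0.


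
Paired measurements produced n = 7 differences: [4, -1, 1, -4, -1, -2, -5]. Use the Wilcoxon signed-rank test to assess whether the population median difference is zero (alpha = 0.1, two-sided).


Step 1: Drop any zero differences (none here) and take |d_i|.
|d| = [4, 1, 1, 4, 1, 2, 5]
Step 2: Midrank |d_i| (ties get averaged ranks).
ranks: |4|->5.5, |1|->2, |1|->2, |4|->5.5, |1|->2, |2|->4, |5|->7
Step 3: Attach original signs; sum ranks with positive sign and with negative sign.
W+ = 5.5 + 2 = 7.5
W- = 2 + 5.5 + 2 + 4 + 7 = 20.5
(Check: W+ + W- = 28 should equal n(n+1)/2 = 28.)
Step 4: Test statistic W = min(W+, W-) = 7.5.
Step 5: Ties in |d|, so use the tie-corrected normal approximation.
        E[W] = n(n+1)/4 = 7*8/4 = 14.
        Tie groups: |d|=1 (t=3), |d|=4 (t=2); sum(t^3 - t) = 30.
        Var[W] = n(n+1)(2n+1)/24 - sum(t^3-t)/48 = 840/24 - 30/48 = 34.375.
        z = (W - E[W]) / sqrt(Var[W]) = (7.5 - 14) / 5.8630 = -1.1086.
        Two-sided p = 2*Phi(z) = 0.267584.
Step 6: alpha = 0.1. fail to reject H0.

W+ = 7.5, W- = 20.5, W = min = 7.5, p = 0.267584, fail to reject H0.


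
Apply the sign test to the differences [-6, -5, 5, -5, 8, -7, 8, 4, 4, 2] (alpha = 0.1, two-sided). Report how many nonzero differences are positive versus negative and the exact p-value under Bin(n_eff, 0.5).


Step 1: Discard zero differences. Original n = 10; n_eff = number of nonzero differences = 10.
Nonzero differences (with sign): -6, -5, +5, -5, +8, -7, +8, +4, +4, +2
Step 2: Count signs: positive = 6, negative = 4.
Step 3: Under H0: P(positive) = 0.5, so the number of positives S ~ Bin(10, 0.5).
Step 4: Two-sided exact p-value = sum of Bin(10,0.5) probabilities at or below the observed probability = 0.753906.
Step 5: alpha = 0.1. fail to reject H0.

n_eff = 10, pos = 6, neg = 4, p = 0.753906, fail to reject H0.


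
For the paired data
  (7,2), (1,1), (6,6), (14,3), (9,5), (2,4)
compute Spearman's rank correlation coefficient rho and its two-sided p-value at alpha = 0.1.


Step 1: Rank x and y separately (midranks; no ties here).
rank(x): 7->4, 1->1, 6->3, 14->6, 9->5, 2->2
rank(y): 2->2, 1->1, 6->6, 3->3, 5->5, 4->4
Step 2: d_i = R_x(i) - R_y(i); compute d_i^2.
  (4-2)^2=4, (1-1)^2=0, (3-6)^2=9, (6-3)^2=9, (5-5)^2=0, (2-4)^2=4
sum(d^2) = 26.
Step 3: rho = 1 - 6*26 / (6*(6^2 - 1)) = 1 - 156/210 = 0.257143.
Step 4: Under H0, t = rho * sqrt((n-2)/(1-rho^2)) = 0.5322 ~ t(4).
Step 5: Two-sided p-value from the t-distribution with 4 df = 0.622787.
Step 6: alpha = 0.1. fail to reject H0.

rho = 0.2571, p = 0.622787, fail to reject H0 at alpha = 0.1.


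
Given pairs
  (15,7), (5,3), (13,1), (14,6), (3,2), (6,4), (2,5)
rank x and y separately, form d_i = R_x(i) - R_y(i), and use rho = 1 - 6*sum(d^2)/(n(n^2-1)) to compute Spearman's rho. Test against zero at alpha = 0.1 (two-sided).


Step 1: Rank x and y separately (midranks; no ties here).
rank(x): 15->7, 5->3, 13->5, 14->6, 3->2, 6->4, 2->1
rank(y): 7->7, 3->3, 1->1, 6->6, 2->2, 4->4, 5->5
Step 2: d_i = R_x(i) - R_y(i); compute d_i^2.
  (7-7)^2=0, (3-3)^2=0, (5-1)^2=16, (6-6)^2=0, (2-2)^2=0, (4-4)^2=0, (1-5)^2=16
sum(d^2) = 32.
Step 3: rho = 1 - 6*32 / (7*(7^2 - 1)) = 1 - 192/336 = 0.428571.
Step 4: Under H0, t = rho * sqrt((n-2)/(1-rho^2)) = 1.0607 ~ t(5).
Step 5: Two-sided p-value from the t-distribution with 5 df = 0.337368.
Step 6: alpha = 0.1. fail to reject H0.

rho = 0.4286, p = 0.337368, fail to reject H0 at alpha = 0.1.


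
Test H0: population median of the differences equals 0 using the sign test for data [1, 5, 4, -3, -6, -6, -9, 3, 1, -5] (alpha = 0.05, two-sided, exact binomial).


Step 1: Discard zero differences. Original n = 10; n_eff = number of nonzero differences = 10.
Nonzero differences (with sign): +1, +5, +4, -3, -6, -6, -9, +3, +1, -5
Step 2: Count signs: positive = 5, negative = 5.
Step 3: Under H0: P(positive) = 0.5, so the number of positives S ~ Bin(10, 0.5).
Step 4: Two-sided exact p-value = sum of Bin(10,0.5) probabilities at or below the observed probability = 1.000000.
Step 5: alpha = 0.05. fail to reject H0.

n_eff = 10, pos = 5, neg = 5, p = 1.000000, fail to reject H0.


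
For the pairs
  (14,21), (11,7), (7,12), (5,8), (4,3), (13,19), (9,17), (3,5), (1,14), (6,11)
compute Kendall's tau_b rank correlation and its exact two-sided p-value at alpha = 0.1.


Step 1: Enumerate the 45 unordered pairs (i,j) with i<j and classify each by sign(x_j-x_i) * sign(y_j-y_i).
  (1,2):dx=-3,dy=-14->C; (1,3):dx=-7,dy=-9->C; (1,4):dx=-9,dy=-13->C; (1,5):dx=-10,dy=-18->C
  (1,6):dx=-1,dy=-2->C; (1,7):dx=-5,dy=-4->C; (1,8):dx=-11,dy=-16->C; (1,9):dx=-13,dy=-7->C
  (1,10):dx=-8,dy=-10->C; (2,3):dx=-4,dy=+5->D; (2,4):dx=-6,dy=+1->D; (2,5):dx=-7,dy=-4->C
  (2,6):dx=+2,dy=+12->C; (2,7):dx=-2,dy=+10->D; (2,8):dx=-8,dy=-2->C; (2,9):dx=-10,dy=+7->D
  (2,10):dx=-5,dy=+4->D; (3,4):dx=-2,dy=-4->C; (3,5):dx=-3,dy=-9->C; (3,6):dx=+6,dy=+7->C
  (3,7):dx=+2,dy=+5->C; (3,8):dx=-4,dy=-7->C; (3,9):dx=-6,dy=+2->D; (3,10):dx=-1,dy=-1->C
  (4,5):dx=-1,dy=-5->C; (4,6):dx=+8,dy=+11->C; (4,7):dx=+4,dy=+9->C; (4,8):dx=-2,dy=-3->C
  (4,9):dx=-4,dy=+6->D; (4,10):dx=+1,dy=+3->C; (5,6):dx=+9,dy=+16->C; (5,7):dx=+5,dy=+14->C
  (5,8):dx=-1,dy=+2->D; (5,9):dx=-3,dy=+11->D; (5,10):dx=+2,dy=+8->C; (6,7):dx=-4,dy=-2->C
  (6,8):dx=-10,dy=-14->C; (6,9):dx=-12,dy=-5->C; (6,10):dx=-7,dy=-8->C; (7,8):dx=-6,dy=-12->C
  (7,9):dx=-8,dy=-3->C; (7,10):dx=-3,dy=-6->C; (8,9):dx=-2,dy=+9->D; (8,10):dx=+3,dy=+6->C
  (9,10):dx=+5,dy=-3->D
Step 2: C = 34, D = 11, total pairs = 45.
Step 3: tau = (C - D)/(n(n-1)/2) = (34 - 11)/45 = 0.511111.
Step 4: Exact two-sided p-value (enumerate n! = 3628800 permutations of y under H0): p = 0.046623.
Step 5: alpha = 0.1. reject H0.

tau_b = 0.5111 (C=34, D=11), p = 0.046623, reject H0.


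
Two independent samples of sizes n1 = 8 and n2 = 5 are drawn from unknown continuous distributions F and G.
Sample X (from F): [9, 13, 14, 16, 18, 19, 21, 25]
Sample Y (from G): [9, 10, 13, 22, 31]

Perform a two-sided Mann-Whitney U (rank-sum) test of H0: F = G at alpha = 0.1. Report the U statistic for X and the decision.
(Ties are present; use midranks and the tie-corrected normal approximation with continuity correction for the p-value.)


Step 1: Combine and sort all 13 observations; assign midranks.
sorted (value, group): (9,X), (9,Y), (10,Y), (13,X), (13,Y), (14,X), (16,X), (18,X), (19,X), (21,X), (22,Y), (25,X), (31,Y)
ranks: 9->1.5, 9->1.5, 10->3, 13->4.5, 13->4.5, 14->6, 16->7, 18->8, 19->9, 21->10, 22->11, 25->12, 31->13
Step 2: Rank sum for X: R1 = 1.5 + 4.5 + 6 + 7 + 8 + 9 + 10 + 12 = 58.
Step 3: U_X = R1 - n1(n1+1)/2 = 58 - 8*9/2 = 58 - 36 = 22.
       U_Y = n1*n2 - U_X = 40 - 22 = 18.
Step 4: Ties are present, so use the tie-corrected normal approximation (with continuity correction) for the p-value.
Step 5: p-value = 0.825728; compare to alpha = 0.1. fail to reject H0.

U_X = 22, p = 0.825728, fail to reject H0 at alpha = 0.1.
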